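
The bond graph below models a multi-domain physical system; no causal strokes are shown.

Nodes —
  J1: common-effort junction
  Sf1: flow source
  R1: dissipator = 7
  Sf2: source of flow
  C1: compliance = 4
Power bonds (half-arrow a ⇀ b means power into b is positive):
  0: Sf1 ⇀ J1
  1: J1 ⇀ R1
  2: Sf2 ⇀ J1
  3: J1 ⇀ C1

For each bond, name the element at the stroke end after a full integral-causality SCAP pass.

β0 |Sf1
β1 |R1
β2 |Sf2
β3 |J1

#0 stroke at Sf1  (Sf1 (Sf) sets flow on bond)
#2 stroke at Sf2  (Sf2 (Sf) sets flow on bond)
#3 stroke at J1  (C1: C, integral causality)
#1 stroke at R1  (common-e at J1 fixed by 3)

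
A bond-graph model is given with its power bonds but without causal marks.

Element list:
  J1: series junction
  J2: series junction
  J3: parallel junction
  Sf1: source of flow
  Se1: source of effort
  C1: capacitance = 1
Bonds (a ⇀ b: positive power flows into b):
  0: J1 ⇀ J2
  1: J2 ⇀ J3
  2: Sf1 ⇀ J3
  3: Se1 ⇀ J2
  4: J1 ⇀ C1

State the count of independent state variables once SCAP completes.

#2 |Sf1  (Sf1: flow source, stroke at near end)
#3 |J2  (Se1 fixes effort; stroke away)
#1 |J3  (J3: last free bond brings effort in)
#0 |J2  (J2: bond 1 brought flow, rest push out)
#4 |J1  (common-f at J1 fixed by 0)

1  (C1 all integral)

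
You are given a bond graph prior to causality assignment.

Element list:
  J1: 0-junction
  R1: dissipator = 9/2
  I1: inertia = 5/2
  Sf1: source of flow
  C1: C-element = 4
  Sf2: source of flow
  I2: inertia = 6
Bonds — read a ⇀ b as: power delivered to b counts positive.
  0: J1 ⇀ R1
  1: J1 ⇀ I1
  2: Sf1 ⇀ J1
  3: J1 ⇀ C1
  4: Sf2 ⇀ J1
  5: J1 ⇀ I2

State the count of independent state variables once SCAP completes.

#2 |Sf1  (Sf1 fixes flow; stroke at Sf1)
#4 |Sf2  (Sf2 (Sf) sets flow on bond)
#1 |I1  (I1 integral (f out))
#3 |J1  (C1 integral (e out))
#0 |R1  (0-jn J1 has e-setter on 3)
#5 |I2  (common-e at J1 fixed by 3)

3  (C1, I1, I2 all integral)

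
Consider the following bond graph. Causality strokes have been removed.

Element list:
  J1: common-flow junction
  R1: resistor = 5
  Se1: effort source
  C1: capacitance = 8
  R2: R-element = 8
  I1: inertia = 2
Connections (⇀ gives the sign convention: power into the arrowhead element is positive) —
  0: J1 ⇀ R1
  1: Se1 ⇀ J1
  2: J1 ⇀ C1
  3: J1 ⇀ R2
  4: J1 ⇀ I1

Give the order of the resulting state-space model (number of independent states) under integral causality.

β1 stroke→J1  (Se1: effort source, stroke at far end)
β2 stroke→J1  (C1: C, integral causality)
β4 stroke→I1  (I1: I, integral causality)
β0 stroke→J1  (J1: bond 4 brought flow, rest push out)
β3 stroke→J1  (J1: bond 4 brought flow, rest push out)

2  (C1, I1 all integral)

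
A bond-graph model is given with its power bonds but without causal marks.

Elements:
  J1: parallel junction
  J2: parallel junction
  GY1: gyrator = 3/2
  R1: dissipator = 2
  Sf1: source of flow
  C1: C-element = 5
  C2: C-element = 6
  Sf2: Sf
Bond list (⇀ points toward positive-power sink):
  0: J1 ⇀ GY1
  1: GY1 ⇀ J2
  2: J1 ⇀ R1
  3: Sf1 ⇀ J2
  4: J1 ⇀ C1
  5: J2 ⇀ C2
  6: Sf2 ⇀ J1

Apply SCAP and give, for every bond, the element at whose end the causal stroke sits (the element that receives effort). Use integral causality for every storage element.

β3 |Sf1  (Sf1 fixes flow; stroke at Sf1)
β6 |Sf2  (Sf2 (Sf) sets flow on bond)
β4 |J1  (C1 integral (e out))
β0 |GY1  (0-jn J1 has e-setter on 4)
β2 |R1  (J1: bond 4 brought effort, rest push out)
β1 |GY1  (through GY1, causality inverts; strokes same side of GY1)
β5 |J2  (closing 0-jn rule on J2)

b0 |GY1
b1 |GY1
b2 |R1
b3 |Sf1
b4 |J1
b5 |J2
b6 |Sf2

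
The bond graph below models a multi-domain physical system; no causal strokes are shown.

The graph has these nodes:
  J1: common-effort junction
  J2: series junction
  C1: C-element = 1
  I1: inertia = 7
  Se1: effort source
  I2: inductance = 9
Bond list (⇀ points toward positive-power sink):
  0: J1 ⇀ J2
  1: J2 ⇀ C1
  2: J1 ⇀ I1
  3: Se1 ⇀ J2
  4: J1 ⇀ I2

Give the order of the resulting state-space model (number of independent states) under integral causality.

β3 stroke→J2  (Se1: effort source, stroke at far end)
β1 stroke→J2  (C1 integral (e out))
β0 stroke→J1  (J2: last free bond brings flow in)
β2 stroke→I1  (common-e at J1 fixed by 0)
β4 stroke→I2  (J1: bond 0 brought effort, rest push out)

3  (C1, I1, I2 all integral)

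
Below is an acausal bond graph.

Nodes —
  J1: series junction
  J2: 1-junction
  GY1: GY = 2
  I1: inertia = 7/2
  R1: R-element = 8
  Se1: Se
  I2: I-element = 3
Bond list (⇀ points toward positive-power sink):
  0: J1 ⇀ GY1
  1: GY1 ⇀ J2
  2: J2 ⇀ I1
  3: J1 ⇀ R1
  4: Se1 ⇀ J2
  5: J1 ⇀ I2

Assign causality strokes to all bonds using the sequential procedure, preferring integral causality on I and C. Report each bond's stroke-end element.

#0 →J1
#1 →J2
#2 →I1
#3 →J1
#4 →J2
#5 →I2

b4 stroke at J2  (Se1 (Se) sets effort on bond)
b2 stroke at I1  (I1 outputs flow p/I1)
b1 stroke at J2  (1-jn J2 has f-setter on 2)
b0 stroke at J1  (GY1: gyrator matches bond 1)
b5 stroke at I2  (I2: I, integral causality)
b3 stroke at J1  (J1: bond 5 brought flow, rest push out)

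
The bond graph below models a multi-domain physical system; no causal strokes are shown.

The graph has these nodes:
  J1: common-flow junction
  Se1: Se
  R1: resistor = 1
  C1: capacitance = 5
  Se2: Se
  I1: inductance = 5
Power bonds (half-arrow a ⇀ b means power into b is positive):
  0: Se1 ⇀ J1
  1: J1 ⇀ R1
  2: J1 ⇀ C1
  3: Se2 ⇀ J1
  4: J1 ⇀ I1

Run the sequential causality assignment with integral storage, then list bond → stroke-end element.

bond 0 |J1  (Se1: effort source, stroke at far end)
bond 3 |J1  (Se2 fixes effort; stroke away)
bond 2 |J1  (prefer integral on C1)
bond 4 |I1  (I1 outputs flow p/I1)
bond 1 |J1  (1-jn J1 has f-setter on 4)

b0 stroke→J1
b1 stroke→J1
b2 stroke→J1
b3 stroke→J1
b4 stroke→I1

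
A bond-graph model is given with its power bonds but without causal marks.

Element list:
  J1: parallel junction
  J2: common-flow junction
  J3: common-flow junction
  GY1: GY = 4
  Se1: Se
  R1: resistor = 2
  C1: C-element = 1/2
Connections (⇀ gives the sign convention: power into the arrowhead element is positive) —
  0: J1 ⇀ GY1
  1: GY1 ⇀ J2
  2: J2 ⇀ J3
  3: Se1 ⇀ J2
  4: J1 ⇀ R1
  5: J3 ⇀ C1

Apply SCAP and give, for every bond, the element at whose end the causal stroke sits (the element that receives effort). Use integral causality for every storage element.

#0 →GY1
#1 →GY1
#2 →J2
#3 →J2
#4 →J1
#5 →J3

β3 →J2  (source Se1 imposes e)
β5 →J3  (C1 integral (e out))
β2 →J2  (only one flow-in slot at J3)
β1 →GY1  (only one flow-in slot at J2)
β0 →GY1  (GY1 both-in/both-out from 1)
β4 →J1  (J1 needs exactly one e-in)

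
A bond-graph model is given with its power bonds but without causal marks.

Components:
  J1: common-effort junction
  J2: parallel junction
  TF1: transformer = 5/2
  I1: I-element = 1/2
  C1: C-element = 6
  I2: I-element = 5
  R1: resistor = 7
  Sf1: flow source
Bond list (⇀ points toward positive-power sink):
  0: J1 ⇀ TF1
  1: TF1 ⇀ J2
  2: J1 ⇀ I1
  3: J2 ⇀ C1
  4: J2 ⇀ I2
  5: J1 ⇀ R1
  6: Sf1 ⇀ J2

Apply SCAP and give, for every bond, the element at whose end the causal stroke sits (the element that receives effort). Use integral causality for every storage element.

#6 →Sf1  (Sf1 (Sf) sets flow on bond)
#2 →I1  (I1: I, integral causality)
#3 →J2  (C1 outputs effort q/C1)
#1 →TF1  (J2 effort already set via bond 3)
#4 →I2  (J2 effort already set via bond 3)
#0 →J1  (TF1: transformer flips bond 1)
#5 →R1  (J1: bond 0 brought effort, rest push out)

b0 stroke→J1
b1 stroke→TF1
b2 stroke→I1
b3 stroke→J2
b4 stroke→I2
b5 stroke→R1
b6 stroke→Sf1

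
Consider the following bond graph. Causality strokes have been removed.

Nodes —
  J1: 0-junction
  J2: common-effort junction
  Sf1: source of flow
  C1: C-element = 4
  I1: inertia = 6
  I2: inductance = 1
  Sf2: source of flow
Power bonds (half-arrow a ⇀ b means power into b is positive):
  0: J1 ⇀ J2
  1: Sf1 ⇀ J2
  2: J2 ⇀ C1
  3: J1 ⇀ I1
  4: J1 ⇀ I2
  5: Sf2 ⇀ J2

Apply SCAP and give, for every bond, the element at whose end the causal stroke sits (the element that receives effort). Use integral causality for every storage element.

b1 stroke at Sf1  (Sf1 fixes flow; stroke at Sf1)
b5 stroke at Sf2  (Sf2: flow source, stroke at near end)
b2 stroke at J2  (C1: C, integral causality)
b0 stroke at J1  (J2: bond 2 brought effort, rest push out)
b3 stroke at I1  (0-jn J1 has e-setter on 0)
b4 stroke at I2  (J1: bond 0 brought effort, rest push out)

b0 →J1
b1 →Sf1
b2 →J2
b3 →I1
b4 →I2
b5 →Sf2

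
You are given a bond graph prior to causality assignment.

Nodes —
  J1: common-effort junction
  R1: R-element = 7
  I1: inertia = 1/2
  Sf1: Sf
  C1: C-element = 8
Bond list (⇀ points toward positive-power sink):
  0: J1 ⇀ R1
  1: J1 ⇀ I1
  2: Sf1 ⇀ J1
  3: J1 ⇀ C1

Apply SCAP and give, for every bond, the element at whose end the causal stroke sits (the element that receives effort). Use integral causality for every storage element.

β0 stroke→R1
β1 stroke→I1
β2 stroke→Sf1
β3 stroke→J1

b2 stroke at Sf1  (source Sf1 imposes f)
b1 stroke at I1  (prefer integral on I1)
b3 stroke at J1  (C1: C, integral causality)
b0 stroke at R1  (J1 effort already set via bond 3)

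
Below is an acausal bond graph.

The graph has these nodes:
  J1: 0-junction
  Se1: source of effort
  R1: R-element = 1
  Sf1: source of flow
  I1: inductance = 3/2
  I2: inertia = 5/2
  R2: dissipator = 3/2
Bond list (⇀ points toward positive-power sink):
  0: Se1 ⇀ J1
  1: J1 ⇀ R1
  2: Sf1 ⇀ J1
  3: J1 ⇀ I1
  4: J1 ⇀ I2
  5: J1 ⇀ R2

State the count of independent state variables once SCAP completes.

bond 0 |J1  (Se1 (Se) sets effort on bond)
bond 2 |Sf1  (Sf1 fixes flow; stroke at Sf1)
bond 1 |R1  (J1: bond 0 brought effort, rest push out)
bond 3 |I1  (J1 effort already set via bond 0)
bond 4 |I2  (J1 effort already set via bond 0)
bond 5 |R2  (common-e at J1 fixed by 0)

2  (I1, I2 all integral)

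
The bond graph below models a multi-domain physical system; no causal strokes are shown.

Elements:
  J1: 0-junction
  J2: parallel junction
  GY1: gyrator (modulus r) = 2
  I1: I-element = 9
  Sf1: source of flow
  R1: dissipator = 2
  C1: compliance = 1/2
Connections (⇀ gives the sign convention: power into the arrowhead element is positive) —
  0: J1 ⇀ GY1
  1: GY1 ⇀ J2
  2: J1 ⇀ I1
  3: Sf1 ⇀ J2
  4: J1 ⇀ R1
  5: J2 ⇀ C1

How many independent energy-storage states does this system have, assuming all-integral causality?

2  (C1, I1 all integral)

bond 3 stroke→Sf1  (Sf1: flow source, stroke at near end)
bond 2 stroke→I1  (I1 integral (f out))
bond 5 stroke→J2  (C1: C, integral causality)
bond 1 stroke→GY1  (common-e at J2 fixed by 5)
bond 0 stroke→GY1  (GY1 both-in/both-out from 1)
bond 4 stroke→J1  (only one effort-in slot at J1)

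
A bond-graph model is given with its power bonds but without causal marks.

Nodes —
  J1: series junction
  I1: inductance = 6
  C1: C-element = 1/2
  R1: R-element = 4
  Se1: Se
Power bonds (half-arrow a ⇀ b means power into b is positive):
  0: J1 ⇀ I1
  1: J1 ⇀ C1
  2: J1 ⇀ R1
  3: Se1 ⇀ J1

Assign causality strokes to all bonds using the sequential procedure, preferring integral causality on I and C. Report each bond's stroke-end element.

β3 stroke→J1  (Se1: effort source, stroke at far end)
β0 stroke→I1  (I1: I, integral causality)
β1 stroke→J1  (J1 flow already set via bond 0)
β2 stroke→J1  (J1: bond 0 brought flow, rest push out)

#0 →I1
#1 →J1
#2 →J1
#3 →J1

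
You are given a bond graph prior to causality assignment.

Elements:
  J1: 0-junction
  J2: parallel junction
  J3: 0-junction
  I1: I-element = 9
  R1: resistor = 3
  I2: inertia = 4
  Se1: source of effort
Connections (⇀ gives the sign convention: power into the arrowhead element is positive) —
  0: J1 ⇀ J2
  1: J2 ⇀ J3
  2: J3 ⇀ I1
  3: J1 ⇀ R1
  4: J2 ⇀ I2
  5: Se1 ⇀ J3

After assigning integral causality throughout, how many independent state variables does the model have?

2  (I1, I2 all integral)

#5 →J3  (Se1: effort source, stroke at far end)
#1 →J2  (J3 effort already set via bond 5)
#2 →I1  (J3 effort already set via bond 5)
#0 →J1  (J2: bond 1 brought effort, rest push out)
#4 →I2  (common-e at J2 fixed by 1)
#3 →R1  (0-jn J1 has e-setter on 0)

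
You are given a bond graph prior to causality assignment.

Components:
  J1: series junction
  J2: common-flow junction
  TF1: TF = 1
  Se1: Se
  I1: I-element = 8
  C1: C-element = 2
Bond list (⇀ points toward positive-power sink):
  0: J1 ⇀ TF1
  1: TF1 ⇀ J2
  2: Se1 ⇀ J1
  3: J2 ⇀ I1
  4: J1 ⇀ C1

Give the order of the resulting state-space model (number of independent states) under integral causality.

2  (C1, I1 all integral)

bond 2 →J1  (Se1 fixes effort; stroke away)
bond 3 →I1  (I1 integral (f out))
bond 1 →J2  (J2 flow already set via bond 3)
bond 0 →TF1  (TF1 one-in-one-out from 1)
bond 4 →J1  (J1 flow already set via bond 0)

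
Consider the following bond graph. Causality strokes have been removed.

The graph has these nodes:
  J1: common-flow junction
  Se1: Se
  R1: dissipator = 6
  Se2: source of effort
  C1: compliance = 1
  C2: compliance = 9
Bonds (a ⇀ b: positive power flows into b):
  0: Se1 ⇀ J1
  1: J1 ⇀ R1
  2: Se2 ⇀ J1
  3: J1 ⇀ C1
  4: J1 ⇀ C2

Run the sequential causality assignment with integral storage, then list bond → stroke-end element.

β0 stroke at J1
β1 stroke at R1
β2 stroke at J1
β3 stroke at J1
β4 stroke at J1

#0 |J1  (Se1: effort source, stroke at far end)
#2 |J1  (Se2 fixes effort; stroke away)
#3 |J1  (C1 integral (e out))
#4 |J1  (C2 integral (e out))
#1 |R1  (J1 needs exactly one f-in)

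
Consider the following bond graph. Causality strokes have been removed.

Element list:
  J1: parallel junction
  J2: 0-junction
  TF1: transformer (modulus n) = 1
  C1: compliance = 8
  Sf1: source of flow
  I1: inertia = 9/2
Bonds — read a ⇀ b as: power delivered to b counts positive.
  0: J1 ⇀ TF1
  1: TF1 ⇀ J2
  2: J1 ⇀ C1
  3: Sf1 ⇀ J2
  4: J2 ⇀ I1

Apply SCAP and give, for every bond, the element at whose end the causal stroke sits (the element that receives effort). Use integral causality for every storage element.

b3 stroke→Sf1  (Sf1 (Sf) sets flow on bond)
b2 stroke→J1  (C1 integral (e out))
b0 stroke→TF1  (J1 effort already set via bond 2)
b1 stroke→J2  (TF TF1: opposite of bond 0)
b4 stroke→I1  (0-jn J2 has e-setter on 1)

#0 stroke at TF1
#1 stroke at J2
#2 stroke at J1
#3 stroke at Sf1
#4 stroke at I1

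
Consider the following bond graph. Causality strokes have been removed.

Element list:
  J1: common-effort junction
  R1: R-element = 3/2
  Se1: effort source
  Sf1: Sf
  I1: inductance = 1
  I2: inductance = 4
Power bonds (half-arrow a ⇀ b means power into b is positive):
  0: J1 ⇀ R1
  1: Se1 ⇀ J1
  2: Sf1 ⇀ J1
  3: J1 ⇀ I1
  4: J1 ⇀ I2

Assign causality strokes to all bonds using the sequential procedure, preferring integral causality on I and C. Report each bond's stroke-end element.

β0 stroke→R1
β1 stroke→J1
β2 stroke→Sf1
β3 stroke→I1
β4 stroke→I2

bond 1 stroke→J1  (Se1 fixes effort; stroke away)
bond 2 stroke→Sf1  (source Sf1 imposes f)
bond 0 stroke→R1  (J1 effort already set via bond 1)
bond 3 stroke→I1  (J1 effort already set via bond 1)
bond 4 stroke→I2  (0-jn J1 has e-setter on 1)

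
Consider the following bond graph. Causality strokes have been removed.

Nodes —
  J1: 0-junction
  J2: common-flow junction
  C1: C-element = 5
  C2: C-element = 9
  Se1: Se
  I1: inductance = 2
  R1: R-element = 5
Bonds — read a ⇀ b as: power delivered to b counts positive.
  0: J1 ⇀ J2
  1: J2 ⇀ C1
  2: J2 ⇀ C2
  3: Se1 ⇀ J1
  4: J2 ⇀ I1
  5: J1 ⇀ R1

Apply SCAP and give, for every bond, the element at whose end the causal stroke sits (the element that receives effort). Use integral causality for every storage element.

#3 |J1  (Se1 (Se) sets effort on bond)
#0 |J2  (J1: bond 3 brought effort, rest push out)
#5 |R1  (common-e at J1 fixed by 3)
#1 |J2  (C1 outputs effort q/C1)
#2 |J2  (C2: C, integral causality)
#4 |I1  (closing 1-jn rule on J2)

b0 →J2
b1 →J2
b2 →J2
b3 →J1
b4 →I1
b5 →R1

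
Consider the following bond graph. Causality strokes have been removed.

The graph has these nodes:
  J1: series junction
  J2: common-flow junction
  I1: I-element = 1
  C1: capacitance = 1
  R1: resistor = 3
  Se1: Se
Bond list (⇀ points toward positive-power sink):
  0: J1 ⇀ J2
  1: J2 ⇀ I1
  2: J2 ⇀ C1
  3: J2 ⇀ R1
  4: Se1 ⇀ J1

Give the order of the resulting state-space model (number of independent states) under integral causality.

2  (C1, I1 all integral)

#4 |J1  (Se1 (Se) sets effort on bond)
#0 |J2  (only one flow-in slot at J1)
#1 |I1  (I1 integral (f out))
#2 |J2  (J2 flow already set via bond 1)
#3 |J2  (common-f at J2 fixed by 1)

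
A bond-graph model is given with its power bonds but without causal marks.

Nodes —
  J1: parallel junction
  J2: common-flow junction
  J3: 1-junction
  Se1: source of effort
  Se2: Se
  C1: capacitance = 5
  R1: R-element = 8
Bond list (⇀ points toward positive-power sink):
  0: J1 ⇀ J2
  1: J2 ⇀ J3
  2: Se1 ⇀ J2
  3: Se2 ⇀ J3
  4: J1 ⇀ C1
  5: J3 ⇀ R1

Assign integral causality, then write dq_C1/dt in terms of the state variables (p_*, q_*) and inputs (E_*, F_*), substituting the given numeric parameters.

bond 2 stroke→J2  (source Se1 imposes e)
bond 3 stroke→J3  (source Se2 imposes e)
bond 4 stroke→J1  (C1: C, integral causality)
bond 0 stroke→J2  (common-e at J1 fixed by 4)
bond 1 stroke→J3  (only one flow-in slot at J2)
bond 5 stroke→R1  (J3: last free bond brings flow in)

dq_C1/dt = -E_Se1/8 - E_Se2/8 - q_C1/40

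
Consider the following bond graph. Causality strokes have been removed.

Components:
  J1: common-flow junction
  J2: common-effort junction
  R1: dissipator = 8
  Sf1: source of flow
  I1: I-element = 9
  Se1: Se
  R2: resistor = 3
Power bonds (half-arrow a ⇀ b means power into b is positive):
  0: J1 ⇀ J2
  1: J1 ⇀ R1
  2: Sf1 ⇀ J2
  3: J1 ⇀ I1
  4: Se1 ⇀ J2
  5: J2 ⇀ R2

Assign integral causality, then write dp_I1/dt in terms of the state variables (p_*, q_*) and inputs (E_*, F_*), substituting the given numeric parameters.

dp_I1/dt = -E_Se1 - 8*p_I1/9

bond 2 stroke at Sf1  (Sf1: flow source, stroke at near end)
bond 4 stroke at J2  (Se1 (Se) sets effort on bond)
bond 0 stroke at J1  (common-e at J2 fixed by 4)
bond 5 stroke at R2  (J2: bond 4 brought effort, rest push out)
bond 3 stroke at I1  (prefer integral on I1)
bond 1 stroke at J1  (J1 flow already set via bond 3)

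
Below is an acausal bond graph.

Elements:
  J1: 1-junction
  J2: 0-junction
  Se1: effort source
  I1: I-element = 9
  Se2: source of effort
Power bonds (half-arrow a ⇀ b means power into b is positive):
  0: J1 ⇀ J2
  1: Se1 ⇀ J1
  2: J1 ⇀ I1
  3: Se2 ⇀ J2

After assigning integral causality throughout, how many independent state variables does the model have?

1  (I1 all integral)

β1 stroke at J1  (Se1: effort source, stroke at far end)
β3 stroke at J2  (Se2 (Se) sets effort on bond)
β0 stroke at J1  (0-jn J2 has e-setter on 3)
β2 stroke at I1  (J1: last free bond brings flow in)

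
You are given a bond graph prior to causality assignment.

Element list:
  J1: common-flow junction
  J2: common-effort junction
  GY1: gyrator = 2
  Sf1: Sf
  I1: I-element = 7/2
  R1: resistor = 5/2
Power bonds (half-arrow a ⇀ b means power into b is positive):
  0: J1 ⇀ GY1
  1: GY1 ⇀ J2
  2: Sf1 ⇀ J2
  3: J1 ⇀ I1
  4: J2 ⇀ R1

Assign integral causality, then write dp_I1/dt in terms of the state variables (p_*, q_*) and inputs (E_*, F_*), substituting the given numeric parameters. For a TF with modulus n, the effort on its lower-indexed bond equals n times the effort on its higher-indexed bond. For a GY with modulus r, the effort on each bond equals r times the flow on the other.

dp_I1/dt = 2*F_Sf1 - 16*p_I1/35

b2 stroke→Sf1  (Sf1 (Sf) sets flow on bond)
b3 stroke→I1  (prefer integral on I1)
b0 stroke→J1  (J1 flow already set via bond 3)
b1 stroke→J2  (GY1 both-in/both-out from 0)
b4 stroke→R1  (J2: bond 1 brought effort, rest push out)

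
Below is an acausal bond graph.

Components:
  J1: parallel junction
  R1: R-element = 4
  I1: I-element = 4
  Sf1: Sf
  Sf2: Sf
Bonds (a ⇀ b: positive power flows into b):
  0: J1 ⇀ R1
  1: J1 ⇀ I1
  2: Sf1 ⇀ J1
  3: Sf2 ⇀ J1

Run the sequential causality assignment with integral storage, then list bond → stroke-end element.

b0 →J1
b1 →I1
b2 →Sf1
b3 →Sf2

β2 |Sf1  (Sf1: flow source, stroke at near end)
β3 |Sf2  (Sf2: flow source, stroke at near end)
β1 |I1  (I1 integral (f out))
β0 |J1  (J1: last free bond brings effort in)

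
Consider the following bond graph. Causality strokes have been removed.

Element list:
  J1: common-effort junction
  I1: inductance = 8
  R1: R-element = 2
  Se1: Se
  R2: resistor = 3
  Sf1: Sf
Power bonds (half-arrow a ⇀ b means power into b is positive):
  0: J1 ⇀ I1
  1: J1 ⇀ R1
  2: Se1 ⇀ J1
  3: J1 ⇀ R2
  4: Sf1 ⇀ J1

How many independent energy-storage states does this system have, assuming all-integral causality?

1  (I1 all integral)

#2 stroke at J1  (Se1 fixes effort; stroke away)
#4 stroke at Sf1  (source Sf1 imposes f)
#0 stroke at I1  (J1: bond 2 brought effort, rest push out)
#1 stroke at R1  (J1 effort already set via bond 2)
#3 stroke at R2  (0-jn J1 has e-setter on 2)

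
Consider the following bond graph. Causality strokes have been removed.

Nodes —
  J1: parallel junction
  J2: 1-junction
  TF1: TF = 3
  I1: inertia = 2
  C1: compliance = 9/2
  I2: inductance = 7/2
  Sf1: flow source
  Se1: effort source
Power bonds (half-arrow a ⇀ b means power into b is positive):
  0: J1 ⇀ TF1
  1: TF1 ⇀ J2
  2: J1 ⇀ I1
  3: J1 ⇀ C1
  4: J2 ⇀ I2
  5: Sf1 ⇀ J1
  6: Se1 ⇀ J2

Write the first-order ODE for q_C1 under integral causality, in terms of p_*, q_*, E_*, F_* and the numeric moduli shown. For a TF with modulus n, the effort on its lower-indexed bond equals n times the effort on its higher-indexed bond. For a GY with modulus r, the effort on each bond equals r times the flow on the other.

dq_C1/dt = F_Sf1 - p_I1/2 - 2*p_I2/21

β5 |Sf1  (source Sf1 imposes f)
β6 |J2  (Se1: effort source, stroke at far end)
β2 |I1  (I1 integral (f out))
β3 |J1  (prefer integral on C1)
β0 |TF1  (J1 effort already set via bond 3)
β1 |J2  (TF TF1: opposite of bond 0)
β4 |I2  (only one flow-in slot at J2)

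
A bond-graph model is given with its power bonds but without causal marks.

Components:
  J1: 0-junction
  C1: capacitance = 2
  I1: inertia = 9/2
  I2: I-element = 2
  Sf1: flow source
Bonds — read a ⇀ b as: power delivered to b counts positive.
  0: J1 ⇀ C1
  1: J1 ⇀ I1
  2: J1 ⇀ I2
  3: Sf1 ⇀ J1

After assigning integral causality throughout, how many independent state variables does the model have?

3  (C1, I1, I2 all integral)

#3 stroke at Sf1  (Sf1: flow source, stroke at near end)
#0 stroke at J1  (prefer integral on C1)
#1 stroke at I1  (0-jn J1 has e-setter on 0)
#2 stroke at I2  (J1: bond 0 brought effort, rest push out)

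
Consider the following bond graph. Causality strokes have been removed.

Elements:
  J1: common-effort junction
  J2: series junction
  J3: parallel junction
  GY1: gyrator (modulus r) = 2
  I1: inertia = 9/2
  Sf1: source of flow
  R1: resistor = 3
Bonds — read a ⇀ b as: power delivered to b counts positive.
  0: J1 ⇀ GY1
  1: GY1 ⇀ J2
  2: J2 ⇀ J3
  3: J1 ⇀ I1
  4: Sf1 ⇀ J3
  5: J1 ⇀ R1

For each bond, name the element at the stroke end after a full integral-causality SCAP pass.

#0 |J1
#1 |J2
#2 |J3
#3 |I1
#4 |Sf1
#5 |R1

bond 4 |Sf1  (Sf1: flow source, stroke at near end)
bond 2 |J3  (closing 0-jn rule on J3)
bond 1 |J2  (J2: bond 2 brought flow, rest push out)
bond 0 |J1  (GY GY1: same side as bond 1)
bond 3 |I1  (J1: bond 0 brought effort, rest push out)
bond 5 |R1  (J1 effort already set via bond 0)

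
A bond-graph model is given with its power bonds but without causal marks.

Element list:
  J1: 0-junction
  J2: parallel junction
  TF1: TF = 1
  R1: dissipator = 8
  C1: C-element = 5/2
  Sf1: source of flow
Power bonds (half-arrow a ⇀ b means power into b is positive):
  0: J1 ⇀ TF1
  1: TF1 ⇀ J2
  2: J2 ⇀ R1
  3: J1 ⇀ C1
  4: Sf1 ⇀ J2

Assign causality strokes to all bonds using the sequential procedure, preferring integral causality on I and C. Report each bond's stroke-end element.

bond 4 stroke→Sf1  (Sf1: flow source, stroke at near end)
bond 3 stroke→J1  (prefer integral on C1)
bond 0 stroke→TF1  (J1 effort already set via bond 3)
bond 1 stroke→J2  (TF1: transformer flips bond 0)
bond 2 stroke→R1  (common-e at J2 fixed by 1)

β0 →TF1
β1 →J2
β2 →R1
β3 →J1
β4 →Sf1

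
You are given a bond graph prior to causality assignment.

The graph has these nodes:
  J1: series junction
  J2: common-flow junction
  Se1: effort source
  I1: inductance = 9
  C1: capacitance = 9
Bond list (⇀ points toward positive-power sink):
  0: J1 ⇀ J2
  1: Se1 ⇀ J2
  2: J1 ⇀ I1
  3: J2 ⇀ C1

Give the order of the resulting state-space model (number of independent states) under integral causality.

2  (C1, I1 all integral)

β1 |J2  (Se1 (Se) sets effort on bond)
β2 |I1  (I1 integral (f out))
β0 |J1  (J1 flow already set via bond 2)
β3 |J2  (common-f at J2 fixed by 0)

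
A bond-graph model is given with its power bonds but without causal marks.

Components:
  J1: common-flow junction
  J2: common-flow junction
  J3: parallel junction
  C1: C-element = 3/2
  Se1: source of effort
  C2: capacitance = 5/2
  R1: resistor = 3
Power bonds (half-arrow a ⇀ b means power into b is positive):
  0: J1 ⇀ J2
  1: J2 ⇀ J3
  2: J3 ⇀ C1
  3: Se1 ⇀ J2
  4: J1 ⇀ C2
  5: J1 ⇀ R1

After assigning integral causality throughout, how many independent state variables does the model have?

2  (C1, C2 all integral)

#3 |J2  (source Se1 imposes e)
#2 |J3  (prefer integral on C1)
#1 |J2  (0-jn J3 has e-setter on 2)
#0 |J1  (J2 needs exactly one f-in)
#4 |J1  (C2 integral (e out))
#5 |R1  (J1: last free bond brings flow in)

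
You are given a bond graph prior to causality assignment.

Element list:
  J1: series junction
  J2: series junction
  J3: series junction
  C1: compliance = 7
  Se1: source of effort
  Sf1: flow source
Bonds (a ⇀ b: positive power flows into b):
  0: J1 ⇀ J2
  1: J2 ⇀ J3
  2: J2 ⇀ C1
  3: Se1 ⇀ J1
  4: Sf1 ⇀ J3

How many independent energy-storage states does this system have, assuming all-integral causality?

β3 stroke at J1  (Se1 (Se) sets effort on bond)
β4 stroke at Sf1  (source Sf1 imposes f)
β0 stroke at J2  (closing 1-jn rule on J1)
β1 stroke at J3  (common-f at J3 fixed by 4)
β2 stroke at J2  (1-jn J2 has f-setter on 1)

1  (C1 all integral)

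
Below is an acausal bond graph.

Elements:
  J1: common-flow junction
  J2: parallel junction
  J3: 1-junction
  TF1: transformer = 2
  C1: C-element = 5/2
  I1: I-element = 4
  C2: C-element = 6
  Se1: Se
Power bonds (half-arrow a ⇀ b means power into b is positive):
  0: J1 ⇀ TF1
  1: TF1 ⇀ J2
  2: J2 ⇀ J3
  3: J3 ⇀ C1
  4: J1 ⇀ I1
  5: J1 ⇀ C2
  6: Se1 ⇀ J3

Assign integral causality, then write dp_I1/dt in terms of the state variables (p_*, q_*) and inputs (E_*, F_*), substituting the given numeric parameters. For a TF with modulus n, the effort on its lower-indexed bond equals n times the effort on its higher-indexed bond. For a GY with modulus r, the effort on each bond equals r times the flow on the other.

b6 stroke at J3  (Se1 fixes effort; stroke away)
b3 stroke at J3  (C1 integral (e out))
b2 stroke at J2  (J3 needs exactly one f-in)
b1 stroke at TF1  (0-jn J2 has e-setter on 2)
b0 stroke at J1  (TF TF1: opposite of bond 1)
b4 stroke at I1  (I1: I, integral causality)
b5 stroke at J1  (1-jn J1 has f-setter on 4)

dp_I1/dt = 2*E_Se1 - 4*q_C1/5 - q_C2/6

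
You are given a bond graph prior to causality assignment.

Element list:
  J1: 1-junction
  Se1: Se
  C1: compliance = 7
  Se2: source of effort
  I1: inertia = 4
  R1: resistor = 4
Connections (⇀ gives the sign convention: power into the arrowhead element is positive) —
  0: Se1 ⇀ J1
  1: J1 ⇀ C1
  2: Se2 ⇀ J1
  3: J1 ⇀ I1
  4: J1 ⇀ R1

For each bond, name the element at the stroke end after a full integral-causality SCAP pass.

β0 →J1
β1 →J1
β2 →J1
β3 →I1
β4 →J1

bond 0 stroke→J1  (Se1 (Se) sets effort on bond)
bond 2 stroke→J1  (Se2 (Se) sets effort on bond)
bond 1 stroke→J1  (C1 integral (e out))
bond 3 stroke→I1  (I1 outputs flow p/I1)
bond 4 stroke→J1  (J1 flow already set via bond 3)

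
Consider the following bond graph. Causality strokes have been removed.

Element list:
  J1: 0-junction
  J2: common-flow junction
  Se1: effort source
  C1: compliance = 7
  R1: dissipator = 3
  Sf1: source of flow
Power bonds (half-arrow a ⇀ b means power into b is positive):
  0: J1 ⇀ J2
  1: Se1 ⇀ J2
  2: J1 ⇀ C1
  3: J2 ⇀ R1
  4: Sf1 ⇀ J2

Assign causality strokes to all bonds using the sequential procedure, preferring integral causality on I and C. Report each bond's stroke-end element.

bond 1 |J2  (source Se1 imposes e)
bond 4 |Sf1  (Sf1 fixes flow; stroke at Sf1)
bond 0 |J2  (1-jn J2 has f-setter on 4)
bond 3 |J2  (J2: bond 4 brought flow, rest push out)
bond 2 |J1  (J1: last free bond brings effort in)

b0 →J2
b1 →J2
b2 →J1
b3 →J2
b4 →Sf1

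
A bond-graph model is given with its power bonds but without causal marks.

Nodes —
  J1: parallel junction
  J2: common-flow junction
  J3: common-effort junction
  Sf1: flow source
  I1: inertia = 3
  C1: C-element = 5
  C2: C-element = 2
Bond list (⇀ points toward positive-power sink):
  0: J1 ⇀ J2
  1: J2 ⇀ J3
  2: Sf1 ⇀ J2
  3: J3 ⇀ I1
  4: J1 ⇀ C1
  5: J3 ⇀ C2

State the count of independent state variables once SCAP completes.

3  (C1, C2, I1 all integral)

#2 stroke→Sf1  (source Sf1 imposes f)
#0 stroke→J2  (1-jn J2 has f-setter on 2)
#1 stroke→J2  (J2: bond 2 brought flow, rest push out)
#4 stroke→J1  (closing 0-jn rule on J1)
#3 stroke→I1  (I1 outputs flow p/I1)
#5 stroke→J3  (J3: last free bond brings effort in)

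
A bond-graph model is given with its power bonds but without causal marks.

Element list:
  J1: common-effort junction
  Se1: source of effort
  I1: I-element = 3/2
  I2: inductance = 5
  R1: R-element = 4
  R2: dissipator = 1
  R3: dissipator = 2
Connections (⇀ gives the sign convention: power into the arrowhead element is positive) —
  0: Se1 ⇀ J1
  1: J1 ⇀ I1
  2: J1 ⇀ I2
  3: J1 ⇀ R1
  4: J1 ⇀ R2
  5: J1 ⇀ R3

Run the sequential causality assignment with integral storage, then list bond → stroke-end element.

bond 0 |J1  (source Se1 imposes e)
bond 1 |I1  (J1 effort already set via bond 0)
bond 2 |I2  (J1: bond 0 brought effort, rest push out)
bond 3 |R1  (J1: bond 0 brought effort, rest push out)
bond 4 |R2  (common-e at J1 fixed by 0)
bond 5 |R3  (common-e at J1 fixed by 0)

#0 stroke→J1
#1 stroke→I1
#2 stroke→I2
#3 stroke→R1
#4 stroke→R2
#5 stroke→R3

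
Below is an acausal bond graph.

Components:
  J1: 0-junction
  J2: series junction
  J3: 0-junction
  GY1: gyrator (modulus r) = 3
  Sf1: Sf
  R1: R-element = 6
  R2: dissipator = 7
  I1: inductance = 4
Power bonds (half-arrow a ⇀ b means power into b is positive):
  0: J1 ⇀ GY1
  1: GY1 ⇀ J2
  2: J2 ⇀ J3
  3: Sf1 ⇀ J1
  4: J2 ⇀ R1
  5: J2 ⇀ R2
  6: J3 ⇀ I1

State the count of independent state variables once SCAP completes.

#3 |Sf1  (Sf1 (Sf) sets flow on bond)
#0 |J1  (J1: last free bond brings effort in)
#1 |J2  (GY GY1: same side as bond 0)
#6 |I1  (I1 outputs flow p/I1)
#2 |J3  (closing 0-jn rule on J3)
#4 |J2  (J2 flow already set via bond 2)
#5 |J2  (common-f at J2 fixed by 2)

1  (I1 all integral)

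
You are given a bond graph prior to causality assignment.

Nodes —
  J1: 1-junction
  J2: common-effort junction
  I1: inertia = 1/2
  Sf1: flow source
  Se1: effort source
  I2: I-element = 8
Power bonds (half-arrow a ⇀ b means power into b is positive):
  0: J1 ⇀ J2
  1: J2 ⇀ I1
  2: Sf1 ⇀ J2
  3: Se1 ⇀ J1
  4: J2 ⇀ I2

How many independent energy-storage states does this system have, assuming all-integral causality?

2  (I1, I2 all integral)

b2 →Sf1  (source Sf1 imposes f)
b3 →J1  (Se1 fixes effort; stroke away)
b0 →J2  (only one flow-in slot at J1)
b1 →I1  (J2: bond 0 brought effort, rest push out)
b4 →I2  (common-e at J2 fixed by 0)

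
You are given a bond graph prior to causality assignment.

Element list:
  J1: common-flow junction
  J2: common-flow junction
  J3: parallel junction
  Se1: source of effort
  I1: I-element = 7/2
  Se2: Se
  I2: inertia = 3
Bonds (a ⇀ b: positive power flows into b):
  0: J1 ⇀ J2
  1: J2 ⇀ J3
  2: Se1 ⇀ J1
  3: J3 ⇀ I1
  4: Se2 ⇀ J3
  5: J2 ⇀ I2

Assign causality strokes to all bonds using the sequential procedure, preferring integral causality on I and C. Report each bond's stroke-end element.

#2 stroke→J1  (Se1: effort source, stroke at far end)
#4 stroke→J3  (Se2 (Se) sets effort on bond)
#0 stroke→J2  (closing 1-jn rule on J1)
#1 stroke→J2  (J3: bond 4 brought effort, rest push out)
#3 stroke→I1  (common-e at J3 fixed by 4)
#5 stroke→I2  (only one flow-in slot at J2)

b0 stroke at J2
b1 stroke at J2
b2 stroke at J1
b3 stroke at I1
b4 stroke at J3
b5 stroke at I2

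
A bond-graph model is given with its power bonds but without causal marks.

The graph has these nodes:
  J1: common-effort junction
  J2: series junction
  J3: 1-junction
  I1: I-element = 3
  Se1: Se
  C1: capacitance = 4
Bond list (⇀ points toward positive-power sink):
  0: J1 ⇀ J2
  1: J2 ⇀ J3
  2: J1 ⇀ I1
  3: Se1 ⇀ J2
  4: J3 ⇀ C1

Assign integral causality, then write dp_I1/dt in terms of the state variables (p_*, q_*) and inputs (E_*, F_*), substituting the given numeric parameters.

β3 stroke→J2  (Se1 (Se) sets effort on bond)
β2 stroke→I1  (I1: I, integral causality)
β0 stroke→J1  (only one effort-in slot at J1)
β1 stroke→J2  (J2: bond 0 brought flow, rest push out)
β4 stroke→J3  (J3: bond 1 brought flow, rest push out)

dp_I1/dt = -E_Se1 + q_C1/4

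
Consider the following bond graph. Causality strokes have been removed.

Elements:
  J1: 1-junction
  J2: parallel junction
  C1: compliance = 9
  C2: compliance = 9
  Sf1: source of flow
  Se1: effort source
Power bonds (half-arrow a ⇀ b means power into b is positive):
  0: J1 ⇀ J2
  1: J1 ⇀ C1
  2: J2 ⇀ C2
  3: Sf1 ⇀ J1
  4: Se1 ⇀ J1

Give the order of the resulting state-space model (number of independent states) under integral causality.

2  (C1, C2 all integral)

#3 →Sf1  (Sf1 fixes flow; stroke at Sf1)
#4 →J1  (source Se1 imposes e)
#0 →J1  (J1 flow already set via bond 3)
#1 →J1  (common-f at J1 fixed by 3)
#2 →J2  (J2: last free bond brings effort in)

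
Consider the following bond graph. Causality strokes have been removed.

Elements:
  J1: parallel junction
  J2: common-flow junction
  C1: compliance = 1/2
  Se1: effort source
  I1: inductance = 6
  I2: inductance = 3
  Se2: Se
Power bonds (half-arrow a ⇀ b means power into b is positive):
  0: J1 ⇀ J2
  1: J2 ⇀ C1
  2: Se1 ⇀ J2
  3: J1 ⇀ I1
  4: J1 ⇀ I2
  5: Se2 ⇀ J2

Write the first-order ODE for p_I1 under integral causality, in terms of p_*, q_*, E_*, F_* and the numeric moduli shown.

β2 |J2  (source Se1 imposes e)
β5 |J2  (Se2: effort source, stroke at far end)
β1 |J2  (C1 outputs effort q/C1)
β0 |J1  (closing 1-jn rule on J2)
β3 |I1  (0-jn J1 has e-setter on 0)
β4 |I2  (J1: bond 0 brought effort, rest push out)

dp_I1/dt = -E_Se1 - E_Se2 + 2*q_C1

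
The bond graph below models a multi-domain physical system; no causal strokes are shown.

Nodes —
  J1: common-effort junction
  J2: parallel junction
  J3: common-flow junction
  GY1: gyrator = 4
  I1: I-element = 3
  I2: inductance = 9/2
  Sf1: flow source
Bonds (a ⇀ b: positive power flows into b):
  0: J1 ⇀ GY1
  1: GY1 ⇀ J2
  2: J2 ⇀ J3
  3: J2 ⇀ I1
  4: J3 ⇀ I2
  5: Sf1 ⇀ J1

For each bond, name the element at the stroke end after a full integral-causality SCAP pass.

#5 |Sf1  (Sf1 fixes flow; stroke at Sf1)
#0 |J1  (only one effort-in slot at J1)
#1 |J2  (GY1: gyrator matches bond 0)
#2 |J3  (J2 effort already set via bond 1)
#3 |I1  (J2 effort already set via bond 1)
#4 |I2  (J3: last free bond brings flow in)

bond 0 |J1
bond 1 |J2
bond 2 |J3
bond 3 |I1
bond 4 |I2
bond 5 |Sf1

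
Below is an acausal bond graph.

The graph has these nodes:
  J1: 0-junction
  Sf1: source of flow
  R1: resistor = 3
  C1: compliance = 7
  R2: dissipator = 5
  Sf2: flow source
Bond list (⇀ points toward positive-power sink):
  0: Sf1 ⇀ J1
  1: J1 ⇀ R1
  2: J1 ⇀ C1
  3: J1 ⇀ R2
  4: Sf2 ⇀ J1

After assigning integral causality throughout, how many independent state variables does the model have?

b0 stroke at Sf1  (Sf1 fixes flow; stroke at Sf1)
b4 stroke at Sf2  (Sf2: flow source, stroke at near end)
b2 stroke at J1  (C1: C, integral causality)
b1 stroke at R1  (J1 effort already set via bond 2)
b3 stroke at R2  (J1: bond 2 brought effort, rest push out)

1  (C1 all integral)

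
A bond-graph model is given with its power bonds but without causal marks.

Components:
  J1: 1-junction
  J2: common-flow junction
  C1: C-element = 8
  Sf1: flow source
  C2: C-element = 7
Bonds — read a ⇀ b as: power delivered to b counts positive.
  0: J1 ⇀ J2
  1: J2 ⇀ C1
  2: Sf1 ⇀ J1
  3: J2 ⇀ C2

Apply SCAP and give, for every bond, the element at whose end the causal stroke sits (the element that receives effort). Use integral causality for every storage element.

β0 →J1
β1 →J2
β2 →Sf1
β3 →J2

#2 stroke→Sf1  (Sf1 (Sf) sets flow on bond)
#0 stroke→J1  (J1: bond 2 brought flow, rest push out)
#1 stroke→J2  (J2 flow already set via bond 0)
#3 stroke→J2  (J2: bond 0 brought flow, rest push out)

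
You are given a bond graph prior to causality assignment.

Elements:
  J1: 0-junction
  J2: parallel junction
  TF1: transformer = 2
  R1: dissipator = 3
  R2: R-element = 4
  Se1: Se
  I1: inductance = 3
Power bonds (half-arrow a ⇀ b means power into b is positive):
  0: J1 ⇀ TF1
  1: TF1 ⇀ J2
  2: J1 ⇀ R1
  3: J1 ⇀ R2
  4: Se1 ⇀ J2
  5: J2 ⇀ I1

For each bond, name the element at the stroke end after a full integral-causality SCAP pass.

bond 0 stroke→J1
bond 1 stroke→TF1
bond 2 stroke→R1
bond 3 stroke→R2
bond 4 stroke→J2
bond 5 stroke→I1

bond 4 →J2  (Se1: effort source, stroke at far end)
bond 1 →TF1  (J2 effort already set via bond 4)
bond 5 →I1  (J2 effort already set via bond 4)
bond 0 →J1  (through TF1, causality passes straight; one stroke at TF1)
bond 2 →R1  (0-jn J1 has e-setter on 0)
bond 3 →R2  (common-e at J1 fixed by 0)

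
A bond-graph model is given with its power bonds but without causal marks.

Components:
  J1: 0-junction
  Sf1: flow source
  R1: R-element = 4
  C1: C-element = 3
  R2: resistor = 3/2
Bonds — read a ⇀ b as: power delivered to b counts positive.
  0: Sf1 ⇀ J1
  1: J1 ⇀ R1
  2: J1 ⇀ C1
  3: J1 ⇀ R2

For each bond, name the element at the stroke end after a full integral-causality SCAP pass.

b0 stroke→Sf1
b1 stroke→R1
b2 stroke→J1
b3 stroke→R2

b0 stroke at Sf1  (Sf1 fixes flow; stroke at Sf1)
b2 stroke at J1  (C1 integral (e out))
b1 stroke at R1  (J1: bond 2 brought effort, rest push out)
b3 stroke at R2  (0-jn J1 has e-setter on 2)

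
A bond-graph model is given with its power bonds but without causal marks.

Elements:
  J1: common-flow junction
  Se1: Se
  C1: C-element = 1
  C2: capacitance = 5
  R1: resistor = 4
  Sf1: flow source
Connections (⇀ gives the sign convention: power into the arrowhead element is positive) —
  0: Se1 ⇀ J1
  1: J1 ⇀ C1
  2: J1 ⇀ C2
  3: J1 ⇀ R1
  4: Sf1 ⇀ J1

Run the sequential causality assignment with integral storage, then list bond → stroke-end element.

#0 stroke→J1  (source Se1 imposes e)
#4 stroke→Sf1  (Sf1 (Sf) sets flow on bond)
#1 stroke→J1  (J1: bond 4 brought flow, rest push out)
#2 stroke→J1  (J1 flow already set via bond 4)
#3 stroke→J1  (J1: bond 4 brought flow, rest push out)

b0 stroke→J1
b1 stroke→J1
b2 stroke→J1
b3 stroke→J1
b4 stroke→Sf1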